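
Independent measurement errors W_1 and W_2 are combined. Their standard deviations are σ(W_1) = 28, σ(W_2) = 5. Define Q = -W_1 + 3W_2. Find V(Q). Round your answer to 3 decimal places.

V(W_1) = 784, V(W_2) = 25
By independence, V(Q) = (-1)²V(W_1) + (3)²V(W_2)
= (-1)²·784 + (3)²·25 = 1009

1009.000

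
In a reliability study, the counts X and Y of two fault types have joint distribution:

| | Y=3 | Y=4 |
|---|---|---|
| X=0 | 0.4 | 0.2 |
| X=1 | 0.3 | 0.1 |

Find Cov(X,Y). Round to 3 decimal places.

E[X] = 0.4,  E[Y] = 3.3
E[XY] = 1.3
Cov(X,Y) = E[XY] − E[X]E[Y] = 1.3 − (0.4)(3.3) = -0.02

-0.020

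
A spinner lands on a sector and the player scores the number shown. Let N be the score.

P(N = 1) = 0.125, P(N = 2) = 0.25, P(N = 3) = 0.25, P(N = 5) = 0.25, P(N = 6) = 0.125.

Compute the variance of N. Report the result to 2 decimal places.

2.73

E[N] = (1)(0.125) + (2)(0.25) + (3)(0.25) + (5)(0.25) + (6)(0.125) = 3.375
E[N²] = (1)²(0.125) + (2)²(0.25) + (3)²(0.25) + (5)²(0.25) + (6)²(0.125) = 14.125
var(N) = E[N²] − (E[N])² = 14.125 − (3.375)² = 2.734375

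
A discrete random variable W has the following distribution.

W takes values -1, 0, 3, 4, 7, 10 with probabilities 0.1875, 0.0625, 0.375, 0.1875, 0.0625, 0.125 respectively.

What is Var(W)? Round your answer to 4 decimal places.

10.7344

E[W] = (-1)(0.1875) + (0)(0.0625) + (3)(0.375) + (4)(0.1875) + (7)(0.0625) + (10)(0.125) = 3.375
E[W²] = (-1)²(0.1875) + (0)²(0.0625) + (3)²(0.375) + (4)²(0.1875) + (7)²(0.0625) + (10)²(0.125) = 22.125
Var(W) = E[W²] − (E[W])² = 22.125 − (3.375)² = 10.734375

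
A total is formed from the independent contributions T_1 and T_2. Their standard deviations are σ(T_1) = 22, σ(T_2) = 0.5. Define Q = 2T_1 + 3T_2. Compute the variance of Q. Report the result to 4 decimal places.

var(T_1) = 484, var(T_2) = 0.25
By independence, var(Q) = (2)²var(T_1) + (3)²var(T_2)
= (2)²·484 + (3)²·0.25 = 1938.25

1938.2500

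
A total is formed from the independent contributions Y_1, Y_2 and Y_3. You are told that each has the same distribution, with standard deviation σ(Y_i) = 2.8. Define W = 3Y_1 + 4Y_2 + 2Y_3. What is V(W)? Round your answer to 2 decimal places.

227.36

V(Y_i) = (2.8)² = 7.84
By independence, V(W) = (3)²V(Y_1) + (4)²V(Y_2) + (2)²V(Y_3)
= (3)²·7.84 + (4)²·7.84 + (2)²·7.84 = 227.36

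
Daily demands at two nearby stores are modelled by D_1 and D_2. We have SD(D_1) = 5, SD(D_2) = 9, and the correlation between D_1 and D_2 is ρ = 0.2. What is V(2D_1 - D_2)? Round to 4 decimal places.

V(D_1) = (5)² = 25;  V(D_2) = (9)² = 81
Cov(D_1,D_2) = ρ·SD(D_1)·SD(D_2) = 0.2·5·9 = 9
V(2D_1 - D_2) = (2)²·V(D_1) + (-1)²·V(D_2) + 2·(2)·(-1)·Cov(D_1,D_2)
= 4·25 + 1·81 + -4·9 = 145

145.0000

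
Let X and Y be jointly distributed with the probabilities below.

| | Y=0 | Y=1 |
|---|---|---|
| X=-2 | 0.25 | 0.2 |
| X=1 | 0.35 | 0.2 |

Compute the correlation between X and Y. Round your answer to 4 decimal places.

E[X] = -0.35,  E[Y] = 0.4
E[XY] = -0.2
Cov(X,Y) = E[XY] − E[X]E[Y] = -0.2 − (-0.35)(0.4) = -0.06
V(X) = 2.2275,  V(Y) = 0.24
ρ = -0.06 / √(2.2275·0.24) ≈ -0.0821

-0.0821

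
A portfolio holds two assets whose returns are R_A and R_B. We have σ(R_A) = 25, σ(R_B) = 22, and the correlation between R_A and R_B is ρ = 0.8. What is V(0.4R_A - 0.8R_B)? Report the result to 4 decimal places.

128.1600

V(R_A) = (25)² = 625;  V(R_B) = (22)² = 484
cov(R_A,R_B) = ρ·σ(R_A)·σ(R_B) = 0.8·25·22 = 440
V(0.4R_A - 0.8R_B) = (0.4)²·V(R_A) + (-0.8)²·V(R_B) + 2·(0.4)·(-0.8)·cov(R_A,R_B)
= 0.16·625 + 0.64·484 + -0.64·440 = 128.16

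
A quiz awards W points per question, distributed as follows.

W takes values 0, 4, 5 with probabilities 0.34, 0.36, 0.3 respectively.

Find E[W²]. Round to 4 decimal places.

E[W²] = (0)²(0.34) + (4)²(0.36) + (5)²(0.3) = 13.26

13.2600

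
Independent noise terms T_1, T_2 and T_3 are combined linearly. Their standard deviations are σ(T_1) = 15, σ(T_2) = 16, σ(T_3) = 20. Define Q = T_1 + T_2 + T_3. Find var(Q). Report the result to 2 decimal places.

var(T_1) = 225, var(T_2) = 256, var(T_3) = 400
By independence, var(Q) = (1)²var(T_1) + (1)²var(T_2) + (1)²var(T_3)
= (1)²·225 + (1)²·256 + (1)²·400 = 881

881.00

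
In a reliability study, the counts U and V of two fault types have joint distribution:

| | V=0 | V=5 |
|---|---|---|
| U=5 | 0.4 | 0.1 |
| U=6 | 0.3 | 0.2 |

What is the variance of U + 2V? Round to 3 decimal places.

E[U] = 5.5,  E[V] = 1.5,  E[UV] = 8.5
var(U) = 30.5 − (5.5)² = 0.25;  var(V) = 7.5 − (1.5)² = 5.25
Cov(U,V) = 8.5 − (5.5)(1.5) = 0.25
var(U + 2V) = (1)²·0.25 + (2)²·5.25 + 2·(1)·(2)·0.25 = 22.25

22.250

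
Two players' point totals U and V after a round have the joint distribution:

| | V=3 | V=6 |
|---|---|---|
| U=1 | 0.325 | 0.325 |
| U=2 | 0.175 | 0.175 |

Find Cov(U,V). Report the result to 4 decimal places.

E[U] = 1.35,  E[V] = 4.5
E[UV] = 6.075
Cov(U,V) = E[UV] − E[U]E[V] = 6.075 − (1.35)(4.5) = 0

0.0000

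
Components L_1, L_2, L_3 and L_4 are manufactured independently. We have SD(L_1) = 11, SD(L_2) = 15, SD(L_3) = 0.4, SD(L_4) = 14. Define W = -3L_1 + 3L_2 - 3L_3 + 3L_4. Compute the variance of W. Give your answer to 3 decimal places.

4879.440

V(L_1) = 121, V(L_2) = 225, V(L_3) = 0.16, V(L_4) = 196
By independence, V(W) = (-3)²V(L_1) + (3)²V(L_2) + (-3)²V(L_3) + (3)²V(L_4)
= (-3)²·121 + (3)²·225 + (-3)²·0.16 + (3)²·196 = 4879.44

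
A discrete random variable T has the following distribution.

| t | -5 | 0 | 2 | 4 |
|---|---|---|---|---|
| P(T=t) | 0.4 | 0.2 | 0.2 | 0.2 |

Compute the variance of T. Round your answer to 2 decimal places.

E[T] = (-5)(0.4) + (0)(0.2) + (2)(0.2) + (4)(0.2) = -0.8
E[T²] = (-5)²(0.4) + (0)²(0.2) + (2)²(0.2) + (4)²(0.2) = 14
Var(T) = E[T²] − (E[T])² = 14 − (-0.8)² = 13.36

13.36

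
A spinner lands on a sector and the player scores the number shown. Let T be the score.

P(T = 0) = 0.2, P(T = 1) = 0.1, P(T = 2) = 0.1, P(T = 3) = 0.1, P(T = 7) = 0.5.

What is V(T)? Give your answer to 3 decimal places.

E[T] = (0)(0.2) + (1)(0.1) + (2)(0.1) + (3)(0.1) + (7)(0.5) = 4.1
E[T²] = (0)²(0.2) + (1)²(0.1) + (2)²(0.1) + (3)²(0.1) + (7)²(0.5) = 25.9
V(T) = E[T²] − (E[T])² = 25.9 − (4.1)² = 9.09

9.090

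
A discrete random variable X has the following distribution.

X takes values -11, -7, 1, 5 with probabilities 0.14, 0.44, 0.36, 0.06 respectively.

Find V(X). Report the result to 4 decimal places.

E[X] = (-11)(0.14) + (-7)(0.44) + (1)(0.36) + (5)(0.06) = -3.96
E[X²] = (-11)²(0.14) + (-7)²(0.44) + (1)²(0.36) + (5)²(0.06) = 40.36
V(X) = E[X²] − (E[X])² = 40.36 − (-3.96)² = 24.6784

24.6784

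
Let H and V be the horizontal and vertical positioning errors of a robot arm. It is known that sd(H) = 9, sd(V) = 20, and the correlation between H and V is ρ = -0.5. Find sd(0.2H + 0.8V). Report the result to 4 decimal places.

15.1803

var(H) = (9)² = 81;  var(V) = (20)² = 400
Cov(H,V) = ρ·sd(H)·sd(V) = -0.5·9·20 = -90
var(0.2H + 0.8V) = (0.2)²·var(H) + (0.8)²·var(V) + 2·(0.2)·(0.8)·Cov(H,V)
= 0.04·81 + 0.64·400 + 0.32·-90 = 230.44
sd(0.2H + 0.8V) = √230.44 ≈ 15.1803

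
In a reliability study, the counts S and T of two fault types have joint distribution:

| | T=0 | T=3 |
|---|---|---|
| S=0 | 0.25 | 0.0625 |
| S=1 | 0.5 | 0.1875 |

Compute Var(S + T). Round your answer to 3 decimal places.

1.996

E[S] = 0.6875,  E[T] = 0.75,  E[ST] = 0.5625
Var(S) = 0.6875 − (0.6875)² = 0.21484375;  Var(T) = 2.25 − (0.75)² = 1.6875
cov(S,T) = 0.5625 − (0.6875)(0.75) = 0.046875
Var(S + T) = (1)²·0.21484375 + (1)²·1.6875 + 2·(1)·(1)·0.046875 = 1.99609375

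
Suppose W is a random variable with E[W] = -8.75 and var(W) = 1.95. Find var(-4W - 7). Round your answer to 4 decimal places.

31.2000

var(-4W - 7) = (-4)²·var(W) = 16·1.95 = 31.2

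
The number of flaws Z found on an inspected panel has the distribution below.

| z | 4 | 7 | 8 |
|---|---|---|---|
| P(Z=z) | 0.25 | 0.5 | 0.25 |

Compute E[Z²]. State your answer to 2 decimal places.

E[Z²] = (4)²(0.25) + (7)²(0.5) + (8)²(0.25) = 44.5

44.50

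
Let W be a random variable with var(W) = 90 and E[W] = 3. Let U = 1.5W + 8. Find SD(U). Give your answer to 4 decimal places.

var(1.5W + 8) = (1.5)²·90 = 202.5
SD(U) = √202.5 ≈ 14.2302

14.2302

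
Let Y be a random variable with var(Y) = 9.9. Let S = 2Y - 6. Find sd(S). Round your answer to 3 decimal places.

6.293

var(2Y - 6) = (2)²·9.9 = 39.6
sd(S) = √39.6 ≈ 6.293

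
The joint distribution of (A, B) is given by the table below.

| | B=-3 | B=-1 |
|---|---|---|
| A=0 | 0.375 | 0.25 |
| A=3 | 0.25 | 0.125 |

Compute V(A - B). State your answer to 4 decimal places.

3.2344

E[A] = 1.125,  E[B] = -2.25,  E[AB] = -2.625
V(A) = 3.375 − (1.125)² = 2.109375;  V(B) = 6 − (-2.25)² = 0.9375
Cov(A,B) = -2.625 − (1.125)(-2.25) = -0.09375
V(A - B) = (1)²·2.109375 + (-1)²·0.9375 + 2·(1)·(-1)·-0.09375 = 3.234375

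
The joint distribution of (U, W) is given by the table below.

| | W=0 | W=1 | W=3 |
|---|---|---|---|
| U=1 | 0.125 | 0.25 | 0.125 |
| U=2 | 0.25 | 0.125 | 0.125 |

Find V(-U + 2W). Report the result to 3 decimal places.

5.938

E[U] = 1.5,  E[W] = 1.125,  E[UW] = 1.625
V(U) = 2.5 − (1.5)² = 0.25;  V(W) = 2.625 − (1.125)² = 1.359375
Cov(U,W) = 1.625 − (1.5)(1.125) = -0.0625
V(-U + 2W) = (-1)²·0.25 + (2)²·1.359375 + 2·(-1)·(2)·-0.0625 = 5.9375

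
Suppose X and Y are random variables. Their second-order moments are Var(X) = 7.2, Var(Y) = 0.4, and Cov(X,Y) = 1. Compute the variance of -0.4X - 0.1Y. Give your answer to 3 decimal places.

Var(-0.4X - 0.1Y) = (-0.4)²·Var(X) + (-0.1)²·Var(Y) + 2·(-0.4)·(-0.1)·Cov(X,Y)
= 0.16·7.2 + 0.01·0.4 + 0.08·1 = 1.236

1.236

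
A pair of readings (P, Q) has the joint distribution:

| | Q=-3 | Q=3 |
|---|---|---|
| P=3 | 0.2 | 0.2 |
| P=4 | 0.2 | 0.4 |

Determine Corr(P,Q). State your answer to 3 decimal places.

0.167

E[P] = 3.6,  E[Q] = 0.6
E[PQ] = 2.4
Cov(P,Q) = E[PQ] − E[P]E[Q] = 2.4 − (3.6)(0.6) = 0.24
Var(P) = 0.24,  Var(Q) = 8.64
ρ = 0.24 / √(0.24·8.64) ≈ 0.167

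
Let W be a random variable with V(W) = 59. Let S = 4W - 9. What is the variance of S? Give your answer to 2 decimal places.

V(4W - 9) = (4)²·V(W) = 16·59 = 944

944.00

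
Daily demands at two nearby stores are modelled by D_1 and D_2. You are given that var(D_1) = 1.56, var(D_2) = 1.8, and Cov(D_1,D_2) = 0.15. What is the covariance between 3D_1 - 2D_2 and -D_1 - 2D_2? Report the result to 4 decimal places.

Cov(3D_1 - 2D_2, -D_1 - 2D_2) = (3)(-1)var(D_1) + (-2)(-2)var(D_2) + [(3)(-2) + (-2)(-1)]Cov(D_1,D_2)
= -3·1.56 + 4·1.8 + -4·0.15 = 1.92

1.9200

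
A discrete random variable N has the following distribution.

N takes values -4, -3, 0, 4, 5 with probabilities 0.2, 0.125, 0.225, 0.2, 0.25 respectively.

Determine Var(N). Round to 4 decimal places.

E[N] = (-4)(0.2) + (-3)(0.125) + (0)(0.225) + (4)(0.2) + (5)(0.25) = 0.875
E[N²] = (-4)²(0.2) + (-3)²(0.125) + (0)²(0.225) + (4)²(0.2) + (5)²(0.25) = 13.775
Var(N) = E[N²] − (E[N])² = 13.775 − (0.875)² = 13.009375

13.0094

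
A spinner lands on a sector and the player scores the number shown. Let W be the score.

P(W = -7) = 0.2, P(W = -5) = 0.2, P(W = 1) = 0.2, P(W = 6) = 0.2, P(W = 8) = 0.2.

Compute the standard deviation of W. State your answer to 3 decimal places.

5.886

E[W] = (-7)(0.2) + (-5)(0.2) + (1)(0.2) + (6)(0.2) + (8)(0.2) = 0.6
E[W²] = (-7)²(0.2) + (-5)²(0.2) + (1)²(0.2) + (6)²(0.2) + (8)²(0.2) = 35
var(W) = E[W²] − (E[W])² = 35 − (0.6)² = 34.64
σ(W) = √34.64 ≈ 5.886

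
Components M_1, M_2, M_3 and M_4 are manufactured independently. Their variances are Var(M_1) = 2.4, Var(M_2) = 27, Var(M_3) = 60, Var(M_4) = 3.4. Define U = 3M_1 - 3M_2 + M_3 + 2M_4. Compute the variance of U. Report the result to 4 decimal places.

By independence, Var(U) = (3)²Var(M_1) + (-3)²Var(M_2) + (1)²Var(M_3) + (2)²Var(M_4)
= (3)²·2.4 + (-3)²·27 + (1)²·60 + (2)²·3.4 = 338.2

338.2000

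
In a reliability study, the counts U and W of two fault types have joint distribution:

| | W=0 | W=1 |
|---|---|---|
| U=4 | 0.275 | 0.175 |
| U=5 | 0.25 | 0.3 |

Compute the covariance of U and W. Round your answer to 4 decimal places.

E[U] = 4.55,  E[W] = 0.475
E[UW] = 2.2
Cov(U,W) = E[UW] − E[U]E[W] = 2.2 − (4.55)(0.475) = 0.03875

0.0388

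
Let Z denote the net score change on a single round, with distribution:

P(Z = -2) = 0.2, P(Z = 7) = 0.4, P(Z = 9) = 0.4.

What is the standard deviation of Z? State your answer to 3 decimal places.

E[Z] = (-2)(0.2) + (7)(0.4) + (9)(0.4) = 6
E[Z²] = (-2)²(0.2) + (7)²(0.4) + (9)²(0.4) = 52.8
V(Z) = E[Z²] − (E[Z])² = 52.8 − (6)² = 16.8
σ(Z) = √16.8 ≈ 4.099

4.099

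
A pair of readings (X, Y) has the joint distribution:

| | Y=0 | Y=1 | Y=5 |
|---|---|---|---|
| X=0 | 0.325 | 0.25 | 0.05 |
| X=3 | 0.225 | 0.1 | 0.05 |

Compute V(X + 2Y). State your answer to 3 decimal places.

10.994

E[X] = 1.125,  E[Y] = 0.85,  E[XY] = 1.05
V(X) = 3.375 − (1.125)² = 2.109375;  V(Y) = 2.85 − (0.85)² = 2.1275
Cov(X,Y) = 1.05 − (1.125)(0.85) = 0.09375
V(X + 2Y) = (1)²·2.109375 + (2)²·2.1275 + 2·(1)·(2)·0.09375 = 10.994375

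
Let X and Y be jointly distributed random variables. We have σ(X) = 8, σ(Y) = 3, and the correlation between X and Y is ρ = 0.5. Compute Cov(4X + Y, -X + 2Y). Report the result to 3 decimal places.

-154.000

Var(X) = (8)² = 64;  Var(Y) = (3)² = 9
Cov(X,Y) = ρ·σ(X)·σ(Y) = 0.5·8·3 = 12
Cov(4X + Y, -X + 2Y) = (4)(-1)Var(X) + (1)(2)Var(Y) + [(4)(2) + (1)(-1)]Cov(X,Y)
= -4·64 + 2·9 + 7·12 = -154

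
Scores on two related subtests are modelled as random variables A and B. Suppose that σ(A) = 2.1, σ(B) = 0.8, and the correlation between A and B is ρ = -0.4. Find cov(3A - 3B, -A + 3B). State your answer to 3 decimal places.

-27.054

Var(A) = (2.1)² = 4.41;  Var(B) = (0.8)² = 0.64
cov(A,B) = ρ·σ(A)·σ(B) = -0.4·2.1·0.8 = -0.672
cov(3A - 3B, -A + 3B) = (3)(-1)Var(A) + (-3)(3)Var(B) + [(3)(3) + (-3)(-1)]cov(A,B)
= -3·4.41 + -9·0.64 + 12·-0.672 = -27.054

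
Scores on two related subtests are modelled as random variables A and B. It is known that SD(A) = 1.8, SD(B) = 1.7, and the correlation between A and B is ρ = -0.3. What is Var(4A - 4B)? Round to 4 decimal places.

Var(A) = (1.8)² = 3.24;  Var(B) = (1.7)² = 2.89
cov(A,B) = ρ·SD(A)·SD(B) = -0.3·1.8·1.7 = -0.918
Var(4A - 4B) = (4)²·Var(A) + (-4)²·Var(B) + 2·(4)·(-4)·cov(A,B)
= 16·3.24 + 16·2.89 + -32·-0.918 = 127.456

127.4560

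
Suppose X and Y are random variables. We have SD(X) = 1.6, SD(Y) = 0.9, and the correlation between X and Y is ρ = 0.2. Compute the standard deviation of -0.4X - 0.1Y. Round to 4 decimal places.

Var(X) = (1.6)² = 2.56;  Var(Y) = (0.9)² = 0.81
cov(X,Y) = ρ·SD(X)·SD(Y) = 0.2·1.6·0.9 = 0.288
Var(-0.4X - 0.1Y) = (-0.4)²·Var(X) + (-0.1)²·Var(Y) + 2·(-0.4)·(-0.1)·cov(X,Y)
= 0.16·2.56 + 0.01·0.81 + 0.08·0.288 = 0.44074
SD(-0.4X - 0.1Y) = √0.44074 ≈ 0.6639

0.6639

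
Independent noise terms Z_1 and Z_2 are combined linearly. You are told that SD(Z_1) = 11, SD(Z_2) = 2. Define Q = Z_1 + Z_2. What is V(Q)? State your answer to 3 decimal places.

125.000

V(Z_1) = 121, V(Z_2) = 4
By independence, V(Q) = (1)²V(Z_1) + (1)²V(Z_2)
= (1)²·121 + (1)²·4 = 125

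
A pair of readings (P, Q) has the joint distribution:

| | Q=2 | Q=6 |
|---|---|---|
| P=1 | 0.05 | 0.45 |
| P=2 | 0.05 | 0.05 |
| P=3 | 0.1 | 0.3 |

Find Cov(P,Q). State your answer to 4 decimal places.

E[P] = 1.9,  E[Q] = 5.2
E[PQ] = 9.6
Cov(P,Q) = E[PQ] − E[P]E[Q] = 9.6 − (1.9)(5.2) = -0.28

-0.2800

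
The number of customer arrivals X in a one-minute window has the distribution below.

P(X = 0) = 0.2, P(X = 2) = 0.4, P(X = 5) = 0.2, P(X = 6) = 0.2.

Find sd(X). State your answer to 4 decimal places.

E[X] = (0)(0.2) + (2)(0.4) + (5)(0.2) + (6)(0.2) = 3
E[X²] = (0)²(0.2) + (2)²(0.4) + (5)²(0.2) + (6)²(0.2) = 13.8
Var(X) = E[X²] − (E[X])² = 13.8 − (3)² = 4.8
sd(X) = √4.8 ≈ 2.1909

2.1909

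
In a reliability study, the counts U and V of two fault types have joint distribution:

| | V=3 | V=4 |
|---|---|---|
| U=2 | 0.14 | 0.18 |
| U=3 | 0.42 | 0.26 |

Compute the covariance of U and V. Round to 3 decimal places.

E[U] = 2.68,  E[V] = 3.44
E[UV] = 9.18
Cov(U,V) = E[UV] − E[U]E[V] = 9.18 − (2.68)(3.44) = -0.0392

-0.039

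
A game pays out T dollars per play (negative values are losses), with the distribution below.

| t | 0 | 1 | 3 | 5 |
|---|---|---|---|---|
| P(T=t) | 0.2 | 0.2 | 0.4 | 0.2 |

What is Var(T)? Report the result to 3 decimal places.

3.040

E[T] = (0)(0.2) + (1)(0.2) + (3)(0.4) + (5)(0.2) = 2.4
E[T²] = (0)²(0.2) + (1)²(0.2) + (3)²(0.4) + (5)²(0.2) = 8.8
Var(T) = E[T²] − (E[T])² = 8.8 − (2.4)² = 3.04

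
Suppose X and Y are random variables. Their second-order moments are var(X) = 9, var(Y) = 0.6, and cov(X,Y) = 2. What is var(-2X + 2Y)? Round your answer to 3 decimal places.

22.400

var(-2X + 2Y) = (-2)²·var(X) + (2)²·var(Y) + 2·(-2)·(2)·cov(X,Y)
= 4·9 + 4·0.6 + -8·2 = 22.4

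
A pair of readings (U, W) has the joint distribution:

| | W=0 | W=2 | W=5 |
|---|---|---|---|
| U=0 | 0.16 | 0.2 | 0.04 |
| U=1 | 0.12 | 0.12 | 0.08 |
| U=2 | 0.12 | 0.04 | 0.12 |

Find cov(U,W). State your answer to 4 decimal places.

E[U] = 0.88,  E[W] = 1.92
E[UW] = 2
cov(U,W) = E[UW] − E[U]E[W] = 2 − (0.88)(1.92) = 0.3104

0.3104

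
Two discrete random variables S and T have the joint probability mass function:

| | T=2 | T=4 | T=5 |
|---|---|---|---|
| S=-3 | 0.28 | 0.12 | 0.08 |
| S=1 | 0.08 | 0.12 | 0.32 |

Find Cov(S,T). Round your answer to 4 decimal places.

1.3056

E[S] = -0.92,  E[T] = 3.68
E[ST] = -2.08
Cov(S,T) = E[ST] − E[S]E[T] = -2.08 − (-0.92)(3.68) = 1.3056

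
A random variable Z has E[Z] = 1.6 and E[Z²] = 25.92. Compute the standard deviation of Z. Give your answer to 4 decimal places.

Var(Z) = 25.92 − (1.6)² = 23.36
sd(Z) = √23.36 ≈ 4.8332

4.8332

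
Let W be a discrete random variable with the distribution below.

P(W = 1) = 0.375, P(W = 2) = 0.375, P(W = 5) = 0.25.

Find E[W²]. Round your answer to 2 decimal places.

E[W²] = (1)²(0.375) + (2)²(0.375) + (5)²(0.25) = 8.125

8.13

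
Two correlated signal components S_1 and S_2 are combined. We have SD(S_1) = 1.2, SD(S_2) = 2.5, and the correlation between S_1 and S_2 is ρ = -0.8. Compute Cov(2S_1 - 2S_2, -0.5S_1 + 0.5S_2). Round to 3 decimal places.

V(S_1) = (1.2)² = 1.44;  V(S_2) = (2.5)² = 6.25
Cov(S_1,S_2) = ρ·SD(S_1)·SD(S_2) = -0.8·1.2·2.5 = -2.4
Cov(2S_1 - 2S_2, -0.5S_1 + 0.5S_2) = (2)(-0.5)V(S_1) + (-2)(0.5)V(S_2) + [(2)(0.5) + (-2)(-0.5)]Cov(S_1,S_2)
= -1·1.44 + -1·6.25 + 2·-2.4 = -12.49

-12.490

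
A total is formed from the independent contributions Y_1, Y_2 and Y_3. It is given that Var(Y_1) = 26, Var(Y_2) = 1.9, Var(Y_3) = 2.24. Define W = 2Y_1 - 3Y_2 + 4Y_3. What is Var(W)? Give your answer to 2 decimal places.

By independence, Var(W) = (2)²Var(Y_1) + (-3)²Var(Y_2) + (4)²Var(Y_3)
= (2)²·26 + (-3)²·1.9 + (4)²·2.24 = 156.94

156.94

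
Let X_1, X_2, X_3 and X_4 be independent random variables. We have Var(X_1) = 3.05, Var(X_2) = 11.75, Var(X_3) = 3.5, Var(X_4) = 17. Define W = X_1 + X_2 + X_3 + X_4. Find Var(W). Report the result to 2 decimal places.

35.30

By independence, Var(W) = (1)²Var(X_1) + (1)²Var(X_2) + (1)²Var(X_3) + (1)²Var(X_4)
= (1)²·3.05 + (1)²·11.75 + (1)²·3.5 + (1)²·17 = 35.3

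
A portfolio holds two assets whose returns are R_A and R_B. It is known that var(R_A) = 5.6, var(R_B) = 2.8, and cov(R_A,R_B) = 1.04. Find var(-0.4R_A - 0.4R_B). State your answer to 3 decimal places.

var(-0.4R_A - 0.4R_B) = (-0.4)²·var(R_A) + (-0.4)²·var(R_B) + 2·(-0.4)·(-0.4)·cov(R_A,R_B)
= 0.16·5.6 + 0.16·2.8 + 0.32·1.04 = 1.6768

1.677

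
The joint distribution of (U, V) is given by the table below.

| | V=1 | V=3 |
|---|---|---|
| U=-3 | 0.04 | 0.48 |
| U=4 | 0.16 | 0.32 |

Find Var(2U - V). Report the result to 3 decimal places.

E[U] = 0.36,  E[V] = 2.6,  E[UV] = 0.04
Var(U) = 12.36 − (0.36)² = 12.2304;  Var(V) = 7.4 − (2.6)² = 0.64
Cov(U,V) = 0.04 − (0.36)(2.6) = -0.896
Var(2U - V) = (2)²·12.2304 + (-1)²·0.64 + 2·(2)·(-1)·-0.896 = 53.1456

53.146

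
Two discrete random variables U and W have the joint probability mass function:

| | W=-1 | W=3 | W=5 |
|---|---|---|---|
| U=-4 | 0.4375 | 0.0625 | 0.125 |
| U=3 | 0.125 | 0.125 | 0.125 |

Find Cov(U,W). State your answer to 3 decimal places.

2.844

E[U] = -1.375,  E[W] = 1.25
E[UW] = 1.125
Cov(U,W) = E[UW] − E[U]E[W] = 1.125 − (-1.375)(1.25) = 2.84375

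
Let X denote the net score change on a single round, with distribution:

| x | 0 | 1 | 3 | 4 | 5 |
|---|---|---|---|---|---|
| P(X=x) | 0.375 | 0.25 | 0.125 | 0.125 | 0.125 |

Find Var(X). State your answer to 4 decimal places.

3.4375

E[X] = (0)(0.375) + (1)(0.25) + (3)(0.125) + (4)(0.125) + (5)(0.125) = 1.75
E[X²] = (0)²(0.375) + (1)²(0.25) + (3)²(0.125) + (4)²(0.125) + (5)²(0.125) = 6.5
Var(X) = E[X²] − (E[X])² = 6.5 − (1.75)² = 3.4375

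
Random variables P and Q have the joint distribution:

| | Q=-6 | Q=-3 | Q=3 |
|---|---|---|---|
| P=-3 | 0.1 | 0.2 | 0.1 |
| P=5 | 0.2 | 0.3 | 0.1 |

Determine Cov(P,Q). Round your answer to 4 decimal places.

-1.4400

E[P] = 1.8,  E[Q] = -2.7
E[PQ] = -6.3
Cov(P,Q) = E[PQ] − E[P]E[Q] = -6.3 − (1.8)(-2.7) = -1.44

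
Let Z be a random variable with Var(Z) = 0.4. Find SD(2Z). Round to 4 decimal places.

Var(2Z) = (2)²·0.4 = 1.6
SD(2Z) = √1.6 ≈ 1.2649

1.2649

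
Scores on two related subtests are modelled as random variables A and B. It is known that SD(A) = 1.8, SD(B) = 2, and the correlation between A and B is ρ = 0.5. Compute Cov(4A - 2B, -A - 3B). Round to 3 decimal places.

var(A) = (1.8)² = 3.24;  var(B) = (2)² = 4
Cov(A,B) = ρ·SD(A)·SD(B) = 0.5·1.8·2 = 1.8
Cov(4A - 2B, -A - 3B) = (4)(-1)var(A) + (-2)(-3)var(B) + [(4)(-3) + (-2)(-1)]Cov(A,B)
= -4·3.24 + 6·4 + -10·1.8 = -6.96

-6.960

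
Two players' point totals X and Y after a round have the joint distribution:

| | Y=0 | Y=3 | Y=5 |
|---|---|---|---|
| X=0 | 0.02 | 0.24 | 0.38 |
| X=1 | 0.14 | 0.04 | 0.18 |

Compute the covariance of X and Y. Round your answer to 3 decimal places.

-0.290

E[X] = 0.36,  E[Y] = 3.64
E[XY] = 1.02
cov(X,Y) = E[XY] − E[X]E[Y] = 1.02 − (0.36)(3.64) = -0.2904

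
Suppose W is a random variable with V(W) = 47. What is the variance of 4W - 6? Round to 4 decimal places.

752.0000

V(4W - 6) = (4)²·V(W) = 16·47 = 752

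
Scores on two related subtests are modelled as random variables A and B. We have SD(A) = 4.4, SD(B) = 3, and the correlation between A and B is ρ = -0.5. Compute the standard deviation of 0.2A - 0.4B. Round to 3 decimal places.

var(A) = (4.4)² = 19.36;  var(B) = (3)² = 9
Cov(A,B) = ρ·SD(A)·SD(B) = -0.5·4.4·3 = -6.6
var(0.2A - 0.4B) = (0.2)²·var(A) + (-0.4)²·var(B) + 2·(0.2)·(-0.4)·Cov(A,B)
= 0.04·19.36 + 0.16·9 + -0.16·-6.6 = 3.2704
SD(0.2A - 0.4B) = √3.2704 ≈ 1.808

1.808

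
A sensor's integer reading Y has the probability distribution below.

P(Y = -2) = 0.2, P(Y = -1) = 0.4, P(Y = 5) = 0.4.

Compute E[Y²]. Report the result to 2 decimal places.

E[Y²] = (-2)²(0.2) + (-1)²(0.4) + (5)²(0.4) = 11.2

11.20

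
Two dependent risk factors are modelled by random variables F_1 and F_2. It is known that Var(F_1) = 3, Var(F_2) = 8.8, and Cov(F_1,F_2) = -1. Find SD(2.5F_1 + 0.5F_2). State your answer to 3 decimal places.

4.295

Var(2.5F_1 + 0.5F_2) = (2.5)²·Var(F_1) + (0.5)²·Var(F_2) + 2·(2.5)·(0.5)·Cov(F_1,F_2)
= 6.25·3 + 0.25·8.8 + 2.5·-1 = 18.45
SD(2.5F_1 + 0.5F_2) = √18.45 ≈ 4.295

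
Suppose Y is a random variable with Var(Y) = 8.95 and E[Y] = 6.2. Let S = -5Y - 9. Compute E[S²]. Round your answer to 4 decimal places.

1823.7500

E[-5Y - 9] = -5·6.2 − 9 = -40
Var(-5Y - 9) = (-5)²·8.95 = 223.75
E[S²] = Var(S) + (E[S])² = 223.75 + (-40)² = 1823.75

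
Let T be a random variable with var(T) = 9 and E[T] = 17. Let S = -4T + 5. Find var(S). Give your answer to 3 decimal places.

var(-4T + 5) = (-4)²·var(T) = 16·9 = 144

144.000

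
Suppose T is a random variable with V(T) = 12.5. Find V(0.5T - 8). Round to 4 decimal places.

V(0.5T - 8) = (0.5)²·V(T) = 0.25·12.5 = 3.125

3.1250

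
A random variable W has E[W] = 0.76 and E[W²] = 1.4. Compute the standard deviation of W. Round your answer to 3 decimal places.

Var(W) = 1.4 − (0.76)² = 0.8224
σ(W) = √0.8224 ≈ 0.907

0.907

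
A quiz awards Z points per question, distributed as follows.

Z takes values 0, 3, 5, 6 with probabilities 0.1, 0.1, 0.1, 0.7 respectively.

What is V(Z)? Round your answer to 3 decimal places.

E[Z] = (0)(0.1) + (3)(0.1) + (5)(0.1) + (6)(0.7) = 5
E[Z²] = (0)²(0.1) + (3)²(0.1) + (5)²(0.1) + (6)²(0.7) = 28.6
V(Z) = E[Z²] − (E[Z])² = 28.6 − (5)² = 3.6

3.600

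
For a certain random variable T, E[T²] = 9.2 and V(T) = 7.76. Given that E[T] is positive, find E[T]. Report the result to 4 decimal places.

(E[T])² = E[T²] − V(T) = 9.2 − 7.76 = 1.44
E[T] = √1.44 = 1.2

1.2000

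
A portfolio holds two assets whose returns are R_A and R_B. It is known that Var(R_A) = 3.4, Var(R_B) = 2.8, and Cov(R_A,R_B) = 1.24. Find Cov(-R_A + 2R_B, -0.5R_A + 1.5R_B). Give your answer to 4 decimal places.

Cov(-R_A + 2R_B, -0.5R_A + 1.5R_B) = (-1)(-0.5)Var(R_A) + (2)(1.5)Var(R_B) + [(-1)(1.5) + (2)(-0.5)]Cov(R_A,R_B)
= 0.5·3.4 + 3·2.8 + -2.5·1.24 = 7

7.0000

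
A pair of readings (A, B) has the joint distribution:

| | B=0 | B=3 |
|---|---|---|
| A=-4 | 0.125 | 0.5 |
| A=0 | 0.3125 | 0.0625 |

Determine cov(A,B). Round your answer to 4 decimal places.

E[A] = -2.5,  E[B] = 1.6875
E[AB] = -6
cov(A,B) = E[AB] − E[A]E[B] = -6 − (-2.5)(1.6875) = -1.78125

-1.7813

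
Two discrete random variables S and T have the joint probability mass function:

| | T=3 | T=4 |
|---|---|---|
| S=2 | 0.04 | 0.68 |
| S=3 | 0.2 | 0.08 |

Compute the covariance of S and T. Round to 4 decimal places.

-0.1328

E[S] = 2.28,  E[T] = 3.76
E[ST] = 8.44
cov(S,T) = E[ST] − E[S]E[T] = 8.44 − (2.28)(3.76) = -0.1328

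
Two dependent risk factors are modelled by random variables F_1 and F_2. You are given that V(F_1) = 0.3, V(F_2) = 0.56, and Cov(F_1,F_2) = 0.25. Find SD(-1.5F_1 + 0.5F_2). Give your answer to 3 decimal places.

0.663

V(-1.5F_1 + 0.5F_2) = (-1.5)²·V(F_1) + (0.5)²·V(F_2) + 2·(-1.5)·(0.5)·Cov(F_1,F_2)
= 2.25·0.3 + 0.25·0.56 + -1.5·0.25 = 0.44
SD(-1.5F_1 + 0.5F_2) = √0.44 ≈ 0.663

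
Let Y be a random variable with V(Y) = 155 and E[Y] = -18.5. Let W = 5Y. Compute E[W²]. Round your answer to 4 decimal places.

E[5Y] = 5·-18.5 = -92.5
V(5Y) = (5)²·155 = 3875
E[W²] = V(W) + (E[W])² = 3875 + (-92.5)² = 12431.25

12431.2500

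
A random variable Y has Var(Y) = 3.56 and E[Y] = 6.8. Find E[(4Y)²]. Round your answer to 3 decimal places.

E[4Y] = 4·6.8 = 27.2
Var(4Y) = (4)²·3.56 = 56.96
E[(4Y)²] = Var((4Y)) + (E[(4Y)])² = 56.96 + (27.2)² = 796.8

796.800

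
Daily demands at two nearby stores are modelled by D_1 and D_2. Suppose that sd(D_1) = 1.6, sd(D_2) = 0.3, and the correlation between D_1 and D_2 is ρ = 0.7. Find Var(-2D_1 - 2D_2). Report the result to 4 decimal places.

13.2880

Var(D_1) = (1.6)² = 2.56;  Var(D_2) = (0.3)² = 0.09
Cov(D_1,D_2) = ρ·sd(D_1)·sd(D_2) = 0.7·1.6·0.3 = 0.336
Var(-2D_1 - 2D_2) = (-2)²·Var(D_1) + (-2)²·Var(D_2) + 2·(-2)·(-2)·Cov(D_1,D_2)
= 4·2.56 + 4·0.09 + 8·0.336 = 13.288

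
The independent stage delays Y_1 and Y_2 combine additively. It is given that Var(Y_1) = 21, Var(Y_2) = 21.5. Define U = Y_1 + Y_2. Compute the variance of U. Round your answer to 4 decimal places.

By independence, Var(U) = (1)²Var(Y_1) + (1)²Var(Y_2)
= (1)²·21 + (1)²·21.5 = 42.5

42.5000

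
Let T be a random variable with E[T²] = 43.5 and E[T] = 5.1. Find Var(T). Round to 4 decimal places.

Var(T) = 43.5 − (5.1)² = 17.49

17.4900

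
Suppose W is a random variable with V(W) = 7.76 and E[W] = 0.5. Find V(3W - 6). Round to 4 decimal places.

V(3W - 6) = (3)²·V(W) = 9·7.76 = 69.84

69.8400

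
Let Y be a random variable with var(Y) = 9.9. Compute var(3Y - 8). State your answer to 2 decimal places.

89.10

var(3Y - 8) = (3)²·var(Y) = 9·9.9 = 89.1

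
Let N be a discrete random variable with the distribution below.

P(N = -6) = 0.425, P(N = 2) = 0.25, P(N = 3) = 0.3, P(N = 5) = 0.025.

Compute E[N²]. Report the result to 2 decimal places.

E[N²] = (-6)²(0.425) + (2)²(0.25) + (3)²(0.3) + (5)²(0.025) = 19.625

19.63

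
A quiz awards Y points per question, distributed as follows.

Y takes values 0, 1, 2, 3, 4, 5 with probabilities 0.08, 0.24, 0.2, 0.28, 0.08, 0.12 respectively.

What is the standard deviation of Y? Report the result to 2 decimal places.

E[Y] = (0)(0.08) + (1)(0.24) + (2)(0.2) + (3)(0.28) + (4)(0.08) + (5)(0.12) = 2.4
E[Y²] = (0)²(0.08) + (1)²(0.24) + (2)²(0.2) + (3)²(0.28) + (4)²(0.08) + (5)²(0.12) = 7.84
var(Y) = E[Y²] − (E[Y])² = 7.84 − (2.4)² = 2.08
sd(Y) = √2.08 ≈ 1.44

1.44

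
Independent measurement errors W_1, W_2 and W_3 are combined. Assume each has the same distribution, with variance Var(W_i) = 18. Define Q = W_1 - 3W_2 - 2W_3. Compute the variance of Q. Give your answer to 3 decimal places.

252.000

By independence, Var(Q) = (1)²Var(W_1) + (-3)²Var(W_2) + (-2)²Var(W_3)
= (1)²·18 + (-3)²·18 + (-2)²·18 = 252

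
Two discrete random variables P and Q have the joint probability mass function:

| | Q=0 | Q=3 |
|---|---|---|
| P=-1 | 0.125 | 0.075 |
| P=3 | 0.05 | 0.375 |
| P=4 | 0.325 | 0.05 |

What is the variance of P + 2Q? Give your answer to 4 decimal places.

E[P] = 2.575,  E[Q] = 1.5,  E[PQ] = 3.75
var(P) = 10.025 − (2.575)² = 3.394375;  var(Q) = 4.5 − (1.5)² = 2.25
Cov(P,Q) = 3.75 − (2.575)(1.5) = -0.1125
var(P + 2Q) = (1)²·3.394375 + (2)²·2.25 + 2·(1)·(2)·-0.1125 = 11.944375

11.9444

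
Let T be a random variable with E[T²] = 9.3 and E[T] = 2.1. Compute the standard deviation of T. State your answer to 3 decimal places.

2.211

var(T) = 9.3 − (2.1)² = 4.89
SD(T) = √4.89 ≈ 2.211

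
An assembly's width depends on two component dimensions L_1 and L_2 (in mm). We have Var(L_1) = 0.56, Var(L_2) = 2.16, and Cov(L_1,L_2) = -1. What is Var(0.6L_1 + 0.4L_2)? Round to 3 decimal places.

Var(0.6L_1 + 0.4L_2) = (0.6)²·Var(L_1) + (0.4)²·Var(L_2) + 2·(0.6)·(0.4)·Cov(L_1,L_2)
= 0.36·0.56 + 0.16·2.16 + 0.48·-1 = 0.0672

0.067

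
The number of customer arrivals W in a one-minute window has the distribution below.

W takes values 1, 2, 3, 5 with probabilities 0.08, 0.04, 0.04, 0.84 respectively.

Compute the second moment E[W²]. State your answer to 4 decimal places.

E[W²] = (1)²(0.08) + (2)²(0.04) + (3)²(0.04) + (5)²(0.84) = 21.6

21.6000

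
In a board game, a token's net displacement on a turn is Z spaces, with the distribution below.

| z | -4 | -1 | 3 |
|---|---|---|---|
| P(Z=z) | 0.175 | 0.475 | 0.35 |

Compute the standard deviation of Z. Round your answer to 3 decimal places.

E[Z] = (-4)(0.175) + (-1)(0.475) + (3)(0.35) = -0.125
E[Z²] = (-4)²(0.175) + (-1)²(0.475) + (3)²(0.35) = 6.425
V(Z) = E[Z²] − (E[Z])² = 6.425 − (-0.125)² = 6.409375
SD(Z) = √6.409375 ≈ 2.532

2.532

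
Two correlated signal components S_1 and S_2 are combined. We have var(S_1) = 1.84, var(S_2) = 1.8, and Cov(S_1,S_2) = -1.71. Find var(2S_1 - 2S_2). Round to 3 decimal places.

var(2S_1 - 2S_2) = (2)²·var(S_1) + (-2)²·var(S_2) + 2·(2)·(-2)·Cov(S_1,S_2)
= 4·1.84 + 4·1.8 + -8·-1.71 = 28.24

28.240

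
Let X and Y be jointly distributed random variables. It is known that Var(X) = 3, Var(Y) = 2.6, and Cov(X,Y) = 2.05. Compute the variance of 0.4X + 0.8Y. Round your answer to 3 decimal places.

3.456

Var(0.4X + 0.8Y) = (0.4)²·Var(X) + (0.8)²·Var(Y) + 2·(0.4)·(0.8)·Cov(X,Y)
= 0.16·3 + 0.64·2.6 + 0.64·2.05 = 3.456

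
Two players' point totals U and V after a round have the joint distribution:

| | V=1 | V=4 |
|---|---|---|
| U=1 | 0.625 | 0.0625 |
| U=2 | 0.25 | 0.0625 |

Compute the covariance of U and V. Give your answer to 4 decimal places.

E[U] = 1.3125,  E[V] = 1.375
E[UV] = 1.875
Cov(U,V) = E[UV] − E[U]E[V] = 1.875 − (1.3125)(1.375) = 0.0703125

0.0703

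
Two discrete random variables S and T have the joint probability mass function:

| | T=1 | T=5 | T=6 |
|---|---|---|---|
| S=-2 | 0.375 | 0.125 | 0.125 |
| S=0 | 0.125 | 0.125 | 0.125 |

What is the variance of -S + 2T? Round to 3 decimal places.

E[S] = -1.25,  E[T] = 3.25,  E[ST] = -3.5
V(S) = 2.5 − (-1.25)² = 0.9375;  V(T) = 15.75 − (3.25)² = 5.1875
cov(S,T) = -3.5 − (-1.25)(3.25) = 0.5625
V(-S + 2T) = (-1)²·0.9375 + (2)²·5.1875 + 2·(-1)·(2)·0.5625 = 19.4375

19.438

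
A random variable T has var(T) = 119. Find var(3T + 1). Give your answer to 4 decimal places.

1071.0000

var(3T + 1) = (3)²·var(T) = 9·119 = 1071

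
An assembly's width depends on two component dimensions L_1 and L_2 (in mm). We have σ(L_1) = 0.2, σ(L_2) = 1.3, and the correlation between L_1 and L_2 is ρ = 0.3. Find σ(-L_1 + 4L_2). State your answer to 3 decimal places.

Var(L_1) = (0.2)² = 0.04;  Var(L_2) = (1.3)² = 1.69
cov(L_1,L_2) = ρ·σ(L_1)·σ(L_2) = 0.3·0.2·1.3 = 0.078
Var(-L_1 + 4L_2) = (-1)²·Var(L_1) + (4)²·Var(L_2) + 2·(-1)·(4)·cov(L_1,L_2)
= 1·0.04 + 16·1.69 + -8·0.078 = 26.456
σ(-L_1 + 4L_2) = √26.456 ≈ 5.144

5.144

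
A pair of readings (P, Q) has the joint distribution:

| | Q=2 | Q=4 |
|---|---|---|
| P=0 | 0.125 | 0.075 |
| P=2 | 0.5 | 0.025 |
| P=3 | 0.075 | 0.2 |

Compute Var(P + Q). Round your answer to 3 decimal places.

E[P] = 1.875,  E[Q] = 2.6,  E[PQ] = 5.05
Var(P) = 4.575 − (1.875)² = 1.059375;  Var(Q) = 7.6 − (2.6)² = 0.84
cov(P,Q) = 5.05 − (1.875)(2.6) = 0.175
Var(P + Q) = (1)²·1.059375 + (1)²·0.84 + 2·(1)·(1)·0.175 = 2.249375

2.249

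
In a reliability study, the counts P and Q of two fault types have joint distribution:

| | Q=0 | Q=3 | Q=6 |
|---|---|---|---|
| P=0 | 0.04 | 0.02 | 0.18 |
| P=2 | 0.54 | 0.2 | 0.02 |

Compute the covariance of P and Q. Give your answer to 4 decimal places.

E[P] = 1.52,  E[Q] = 1.86
E[PQ] = 1.44
Cov(P,Q) = E[PQ] − E[P]E[Q] = 1.44 − (1.52)(1.86) = -1.3872

-1.3872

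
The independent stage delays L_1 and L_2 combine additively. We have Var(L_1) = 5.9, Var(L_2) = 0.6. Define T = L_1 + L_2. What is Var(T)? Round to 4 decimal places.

6.5000

By independence, Var(T) = (1)²Var(L_1) + (1)²Var(L_2)
= (1)²·5.9 + (1)²·0.6 = 6.5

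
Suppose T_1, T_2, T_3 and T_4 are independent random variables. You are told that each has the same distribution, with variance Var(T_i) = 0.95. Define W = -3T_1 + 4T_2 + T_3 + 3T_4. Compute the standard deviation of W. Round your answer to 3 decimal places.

5.766

By independence, Var(W) = (-3)²Var(T_1) + (4)²Var(T_2) + (1)²Var(T_3) + (3)²Var(T_4)
= (-3)²·0.95 + (4)²·0.95 + (1)²·0.95 + (3)²·0.95 = 33.25
SD(W) = √33.25 ≈ 5.766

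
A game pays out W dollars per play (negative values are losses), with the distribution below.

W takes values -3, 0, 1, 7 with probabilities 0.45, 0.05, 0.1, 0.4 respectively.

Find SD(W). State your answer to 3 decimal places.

E[W] = (-3)(0.45) + (0)(0.05) + (1)(0.1) + (7)(0.4) = 1.55
E[W²] = (-3)²(0.45) + (0)²(0.05) + (1)²(0.1) + (7)²(0.4) = 23.75
V(W) = E[W²] − (E[W])² = 23.75 − (1.55)² = 21.3475
SD(W) = √21.3475 ≈ 4.620

4.620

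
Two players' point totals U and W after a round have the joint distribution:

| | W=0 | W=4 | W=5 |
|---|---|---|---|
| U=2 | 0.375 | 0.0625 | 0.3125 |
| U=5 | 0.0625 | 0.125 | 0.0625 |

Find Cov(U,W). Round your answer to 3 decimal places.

0.469

E[U] = 2.75,  E[W] = 2.625
E[UW] = 7.6875
Cov(U,W) = E[UW] − E[U]E[W] = 7.6875 − (2.75)(2.625) = 0.46875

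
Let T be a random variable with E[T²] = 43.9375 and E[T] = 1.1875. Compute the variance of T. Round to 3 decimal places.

42.527

Var(T) = 43.9375 − (1.1875)² = 42.52734375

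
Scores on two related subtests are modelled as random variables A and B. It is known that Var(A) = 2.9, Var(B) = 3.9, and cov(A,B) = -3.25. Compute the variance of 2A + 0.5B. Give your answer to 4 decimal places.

6.0750

Var(2A + 0.5B) = (2)²·Var(A) + (0.5)²·Var(B) + 2·(2)·(0.5)·cov(A,B)
= 4·2.9 + 0.25·3.9 + 2·-3.25 = 6.075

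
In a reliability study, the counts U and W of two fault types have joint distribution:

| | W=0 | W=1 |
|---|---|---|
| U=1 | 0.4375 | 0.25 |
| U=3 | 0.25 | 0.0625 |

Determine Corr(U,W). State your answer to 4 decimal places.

-0.1636

E[U] = 1.625,  E[W] = 0.3125
E[UW] = 0.4375
Cov(U,W) = E[UW] − E[U]E[W] = 0.4375 − (1.625)(0.3125) = -0.0703125
var(U) = 0.859375,  var(W) = 0.21484375
ρ = -0.0703125 / √(0.859375·0.21484375) ≈ -0.1636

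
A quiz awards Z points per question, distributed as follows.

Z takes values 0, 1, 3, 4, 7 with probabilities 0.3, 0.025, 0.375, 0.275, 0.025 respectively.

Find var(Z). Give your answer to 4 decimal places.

3.1444

E[Z] = (0)(0.3) + (1)(0.025) + (3)(0.375) + (4)(0.275) + (7)(0.025) = 2.425
E[Z²] = (0)²(0.3) + (1)²(0.025) + (3)²(0.375) + (4)²(0.275) + (7)²(0.025) = 9.025
var(Z) = E[Z²] − (E[Z])² = 9.025 − (2.425)² = 3.144375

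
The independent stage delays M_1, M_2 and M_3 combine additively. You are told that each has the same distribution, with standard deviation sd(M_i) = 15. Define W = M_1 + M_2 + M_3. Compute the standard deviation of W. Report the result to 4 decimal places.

Var(M_i) = (15)² = 225
By independence, Var(W) = (1)²Var(M_1) + (1)²Var(M_2) + (1)²Var(M_3)
= (1)²·225 + (1)²·225 + (1)²·225 = 675
sd(W) = √675 ≈ 25.9808

25.9808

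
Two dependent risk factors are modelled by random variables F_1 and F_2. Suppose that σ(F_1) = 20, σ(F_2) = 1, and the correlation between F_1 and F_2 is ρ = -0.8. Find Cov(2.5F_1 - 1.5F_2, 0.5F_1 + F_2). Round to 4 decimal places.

470.5000

var(F_1) = (20)² = 400;  var(F_2) = (1)² = 1
Cov(F_1,F_2) = ρ·σ(F_1)·σ(F_2) = -0.8·20·1 = -16
Cov(2.5F_1 - 1.5F_2, 0.5F_1 + F_2) = (2.5)(0.5)var(F_1) + (-1.5)(1)var(F_2) + [(2.5)(1) + (-1.5)(0.5)]Cov(F_1,F_2)
= 1.25·400 + -1.5·1 + 1.75·-16 = 470.5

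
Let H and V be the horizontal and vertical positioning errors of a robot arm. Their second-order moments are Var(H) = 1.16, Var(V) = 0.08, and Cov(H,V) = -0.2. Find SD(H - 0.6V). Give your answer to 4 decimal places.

1.1953

Var(H - 0.6V) = (1)²·Var(H) + (-0.6)²·Var(V) + 2·(1)·(-0.6)·Cov(H,V)
= 1·1.16 + 0.36·0.08 + -1.2·-0.2 = 1.4288
SD(H - 0.6V) = √1.4288 ≈ 1.1953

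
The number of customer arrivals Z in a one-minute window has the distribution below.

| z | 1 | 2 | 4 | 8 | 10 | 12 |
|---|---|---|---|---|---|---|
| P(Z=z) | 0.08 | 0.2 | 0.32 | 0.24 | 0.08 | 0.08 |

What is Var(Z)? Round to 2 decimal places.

11.29

E[Z] = (1)(0.08) + (2)(0.2) + (4)(0.32) + (8)(0.24) + (10)(0.08) + (12)(0.08) = 5.44
E[Z²] = (1)²(0.08) + (2)²(0.2) + (4)²(0.32) + (8)²(0.24) + (10)²(0.08) + (12)²(0.08) = 40.88
Var(Z) = E[Z²] − (E[Z])² = 40.88 − (5.44)² = 11.2864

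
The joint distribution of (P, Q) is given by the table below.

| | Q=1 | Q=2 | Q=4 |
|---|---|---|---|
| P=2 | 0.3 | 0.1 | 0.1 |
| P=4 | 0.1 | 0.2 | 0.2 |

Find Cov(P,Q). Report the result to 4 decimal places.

E[P] = 3,  E[Q] = 2.2
E[PQ] = 7
Cov(P,Q) = E[PQ] − E[P]E[Q] = 7 − (3)(2.2) = 0.4

0.4000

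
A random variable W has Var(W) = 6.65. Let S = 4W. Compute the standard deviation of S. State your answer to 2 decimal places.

10.32

Var(4W) = (4)²·6.65 = 106.4
σ(S) = √106.4 ≈ 10.32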